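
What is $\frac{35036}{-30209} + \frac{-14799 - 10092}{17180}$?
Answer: $- \frac{1353850699}{518990620} \approx -2.6086$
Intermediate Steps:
$\frac{35036}{-30209} + \frac{-14799 - 10092}{17180} = 35036 \left(- \frac{1}{30209}\right) - \frac{24891}{17180} = - \frac{35036}{30209} - \frac{24891}{17180} = - \frac{1353850699}{518990620}$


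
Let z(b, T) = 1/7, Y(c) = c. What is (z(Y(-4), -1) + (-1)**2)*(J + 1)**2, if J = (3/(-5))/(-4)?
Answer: 529/350 ≈ 1.5114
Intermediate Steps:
z(b, T) = 1/7
J = 3/20 (J = (3*(-1/5))*(-1/4) = -3/5*(-1/4) = 3/20 ≈ 0.15000)
(z(Y(-4), -1) + (-1)**2)*(J + 1)**2 = (1/7 + (-1)**2)*(3/20 + 1)**2 = (1/7 + 1)*(23/20)**2 = (8/7)*(529/400) = 529/350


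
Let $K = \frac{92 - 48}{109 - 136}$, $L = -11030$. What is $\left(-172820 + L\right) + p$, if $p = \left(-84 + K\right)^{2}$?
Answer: $- \frac{128681306}{729} \approx -1.7652 \cdot 10^{5}$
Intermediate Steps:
$K = - \frac{44}{27}$ ($K = \frac{44}{-27} = 44 \left(- \frac{1}{27}\right) = - \frac{44}{27} \approx -1.6296$)
$p = \frac{5345344}{729}$ ($p = \left(-84 - \frac{44}{27}\right)^{2} = \left(- \frac{2312}{27}\right)^{2} = \frac{5345344}{729} \approx 7332.4$)
$\left(-172820 + L\right) + p = \left(-172820 - 11030\right) + \frac{5345344}{729} = -183850 + \frac{5345344}{729} = - \frac{128681306}{729}$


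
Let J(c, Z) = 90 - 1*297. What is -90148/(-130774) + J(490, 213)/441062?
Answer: 19866893479/28839720994 ≈ 0.68887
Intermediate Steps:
J(c, Z) = -207 (J(c, Z) = 90 - 297 = -207)
-90148/(-130774) + J(490, 213)/441062 = -90148/(-130774) - 207/441062 = -90148*(-1/130774) - 207*1/441062 = 45074/65387 - 207/441062 = 19866893479/28839720994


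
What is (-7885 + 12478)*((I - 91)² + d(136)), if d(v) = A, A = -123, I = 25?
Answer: 19442169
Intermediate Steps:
d(v) = -123
(-7885 + 12478)*((I - 91)² + d(136)) = (-7885 + 12478)*((25 - 91)² - 123) = 4593*((-66)² - 123) = 4593*(4356 - 123) = 4593*4233 = 19442169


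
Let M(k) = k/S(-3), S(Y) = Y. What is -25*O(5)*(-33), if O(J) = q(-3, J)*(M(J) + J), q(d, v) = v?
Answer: 13750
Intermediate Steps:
M(k) = -k/3 (M(k) = k/(-3) = k*(-⅓) = -k/3)
O(J) = 2*J²/3 (O(J) = J*(-J/3 + J) = J*(2*J/3) = 2*J²/3)
-25*O(5)*(-33) = -50*5²/3*(-33) = -50*25/3*(-33) = -25*50/3*(-33) = -1250/3*(-33) = 13750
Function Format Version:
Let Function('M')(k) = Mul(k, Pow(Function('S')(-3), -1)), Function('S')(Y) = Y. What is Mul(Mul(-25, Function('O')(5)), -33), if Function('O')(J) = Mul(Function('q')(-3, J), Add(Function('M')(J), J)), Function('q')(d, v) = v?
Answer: 13750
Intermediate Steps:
Function('M')(k) = Mul(Rational(-1, 3), k) (Function('M')(k) = Mul(k, Pow(-3, -1)) = Mul(k, Rational(-1, 3)) = Mul(Rational(-1, 3), k))
Function('O')(J) = Mul(Rational(2, 3), Pow(J, 2)) (Function('O')(J) = Mul(J, Add(Mul(Rational(-1, 3), J), J)) = Mul(J, Mul(Rational(2, 3), J)) = Mul(Rational(2, 3), Pow(J, 2)))
Mul(Mul(-25, Function('O')(5)), -33) = Mul(Mul(-25, Mul(Rational(2, 3), Pow(5, 2))), -33) = Mul(Mul(-25, Mul(Rational(2, 3), 25)), -33) = Mul(Mul(-25, Rational(50, 3)), -33) = Mul(Rational(-1250, 3), -33) = 13750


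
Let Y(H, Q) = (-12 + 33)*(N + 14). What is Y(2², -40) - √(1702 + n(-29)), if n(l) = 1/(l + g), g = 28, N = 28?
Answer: 882 - 9*√21 ≈ 840.76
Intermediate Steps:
Y(H, Q) = 882 (Y(H, Q) = (-12 + 33)*(28 + 14) = 21*42 = 882)
n(l) = 1/(28 + l) (n(l) = 1/(l + 28) = 1/(28 + l))
Y(2², -40) - √(1702 + n(-29)) = 882 - √(1702 + 1/(28 - 29)) = 882 - √(1702 + 1/(-1)) = 882 - √(1702 - 1) = 882 - √1701 = 882 - 9*√21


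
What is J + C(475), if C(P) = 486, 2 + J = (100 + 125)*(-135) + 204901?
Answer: 175010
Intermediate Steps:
J = 174524 (J = -2 + ((100 + 125)*(-135) + 204901) = -2 + (225*(-135) + 204901) = -2 + (-30375 + 204901) = -2 + 174526 = 174524)
J + C(475) = 174524 + 486 = 175010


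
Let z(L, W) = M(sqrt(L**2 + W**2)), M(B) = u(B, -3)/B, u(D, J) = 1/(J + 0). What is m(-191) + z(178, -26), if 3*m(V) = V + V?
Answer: -382/3 - sqrt(8090)/48540 ≈ -127.34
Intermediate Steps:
u(D, J) = 1/J
M(B) = -1/(3*B) (M(B) = 1/((-3)*B) = -1/(3*B))
z(L, W) = -1/(3*sqrt(L**2 + W**2))
m(V) = 2*V/3 (m(V) = (V + V)/3 = (2*V)/3 = 2*V/3)
m(-191) + z(178, -26) = (2/3)*(-191) - 1/(3*sqrt(178**2 + (-26)**2)) = -382/3 - 1/(3*sqrt(31684 + 676)) = -382/3 - sqrt(8090)/48540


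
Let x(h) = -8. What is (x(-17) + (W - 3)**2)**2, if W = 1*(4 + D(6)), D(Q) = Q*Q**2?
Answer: 2216620561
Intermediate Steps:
D(Q) = Q**3
W = 220 (W = 1*(4 + 6**3) = 1*(4 + 216) = 1*220 = 220)
(x(-17) + (W - 3)**2)**2 = (-8 + (220 - 3)**2)**2 = (-8 + 217**2)**2 = (-8 + 47089)**2 = 47081**2 = 2216620561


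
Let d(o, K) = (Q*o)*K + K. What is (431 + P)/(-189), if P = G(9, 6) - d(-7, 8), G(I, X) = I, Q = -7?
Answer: -40/189 ≈ -0.21164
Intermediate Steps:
d(o, K) = K - 7*K*o (d(o, K) = (-7*o)*K + K = -7*K*o + K = K - 7*K*o)
P = -391 (P = 9 - 8*(1 - 7*(-7)) = 9 - 8*(1 + 49) = 9 - 8*50 = 9 - 1*400 = 9 - 400 = -391)
(431 + P)/(-189) = (431 - 391)/(-189) = 40*(-1/189) = -40/189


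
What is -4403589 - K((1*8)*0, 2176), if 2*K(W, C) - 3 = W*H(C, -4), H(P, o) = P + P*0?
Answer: -8807181/2 ≈ -4.4036e+6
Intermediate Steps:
H(P, o) = P (H(P, o) = P + 0 = P)
K(W, C) = 3/2 + C*W/2 (K(W, C) = 3/2 + (W*C)/2 = 3/2 + (C*W)/2 = 3/2 + C*W/2)
-4403589 - K((1*8)*0, 2176) = -4403589 - (3/2 + (1/2)*2176*((1*8)*0)) = -4403589 - (3/2 + (1/2)*2176*(8*0)) = -4403589 - (3/2 + (1/2)*2176*0) = -4403589 - (3/2 + 0) = -4403589 - 1*3/2 = -4403589 - 3/2 = -8807181/2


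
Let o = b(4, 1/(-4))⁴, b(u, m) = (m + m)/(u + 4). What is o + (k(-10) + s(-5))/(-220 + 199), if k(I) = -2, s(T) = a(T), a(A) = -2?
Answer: 262165/1376256 ≈ 0.19049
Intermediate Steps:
s(T) = -2
b(u, m) = 2*m/(4 + u) (b(u, m) = (2*m)/(4 + u) = 2*m/(4 + u))
o = 1/65536 (o = (2/(-4*(4 + 4)))⁴ = (2*(-¼)/8)⁴ = (2*(-¼)*(⅛))⁴ = (-1/16)⁴ = 1/65536 ≈ 1.5259e-5)
o + (k(-10) + s(-5))/(-220 + 199) = 1/65536 + (-2 - 2)/(-220 + 199) = 1/65536 - 4/(-21) = 1/65536 - 4*(-1/21) = 1/65536 + 4/21 = 262165/1376256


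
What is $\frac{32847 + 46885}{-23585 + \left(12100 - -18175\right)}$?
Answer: $\frac{39866}{3345} \approx 11.918$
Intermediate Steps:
$\frac{32847 + 46885}{-23585 + \left(12100 - -18175\right)} = \frac{79732}{-23585 + \left(12100 + 18175\right)} = \frac{79732}{-23585 + 30275} = \frac{79732}{6690} = 79732 \cdot \frac{1}{6690} = \frac{39866}{3345}$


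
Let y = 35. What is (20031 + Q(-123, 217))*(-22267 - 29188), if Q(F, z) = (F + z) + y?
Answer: -1037332800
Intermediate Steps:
Q(F, z) = 35 + F + z (Q(F, z) = (F + z) + 35 = 35 + F + z)
(20031 + Q(-123, 217))*(-22267 - 29188) = (20031 + (35 - 123 + 217))*(-22267 - 29188) = (20031 + 129)*(-51455) = 20160*(-51455) = -1037332800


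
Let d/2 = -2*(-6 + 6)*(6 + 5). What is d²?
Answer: 0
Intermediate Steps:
d = 0 (d = 2*(-2*(-6 + 6)*(6 + 5)) = 2*(-0*11) = 2*(-2*0) = 2*0 = 0)
d² = 0² = 0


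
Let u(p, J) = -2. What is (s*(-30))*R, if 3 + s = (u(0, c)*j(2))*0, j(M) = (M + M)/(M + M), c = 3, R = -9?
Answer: -810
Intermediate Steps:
j(M) = 1 (j(M) = (2*M)/((2*M)) = (2*M)*(1/(2*M)) = 1)
s = -3 (s = -3 - 2*1*0 = -3 - 2*0 = -3 + 0 = -3)
(s*(-30))*R = -3*(-30)*(-9) = 90*(-9) = -810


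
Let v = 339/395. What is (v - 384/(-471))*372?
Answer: 38607276/62015 ≈ 622.55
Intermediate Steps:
v = 339/395 (v = 339*(1/395) = 339/395 ≈ 0.85823)
(v - 384/(-471))*372 = (339/395 - 384/(-471))*372 = (339/395 - 384*(-1/471))*372 = (339/395 + 128/157)*372 = (103783/62015)*372 = 38607276/62015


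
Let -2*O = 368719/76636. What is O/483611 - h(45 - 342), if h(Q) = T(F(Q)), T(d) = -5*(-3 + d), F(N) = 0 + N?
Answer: -111186038156719/74124025192 ≈ -1500.0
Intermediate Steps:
F(N) = N
O = -368719/153272 (O = -368719/(2*76636) = -1/2*368719/76636 = -368719/153272 ≈ -2.4057)
T(d) = 15 - 5*d
h(Q) = 15 - 5*Q
O/483611 - h(45 - 342) = -368719/153272/483611 - (15 - 5*(45 - 342)) = -368719/153272*1/483611 - (15 - 5*(-297)) = -368719/74124025192 - (15 + 1485) = -368719/74124025192 - 1*1500 = -368719/74124025192 - 1500 = -111186038156719/74124025192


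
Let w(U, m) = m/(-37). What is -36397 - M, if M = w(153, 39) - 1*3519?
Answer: -1216447/37 ≈ -32877.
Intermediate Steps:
w(U, m) = -m/37 (w(U, m) = m*(-1/37) = -m/37)
M = -130242/37 (M = -1/37*39 - 1*3519 = -39/37 - 3519 = -130242/37 ≈ -3520.1)
-36397 - M = -36397 - 1*(-130242/37) = -36397 + 130242/37 = -1216447/37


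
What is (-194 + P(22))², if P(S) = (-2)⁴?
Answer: 31684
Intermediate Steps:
P(S) = 16
(-194 + P(22))² = (-194 + 16)² = (-178)² = 31684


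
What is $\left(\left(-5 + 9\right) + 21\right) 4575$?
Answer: $114375$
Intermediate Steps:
$\left(\left(-5 + 9\right) + 21\right) 4575 = \left(4 + 21\right) 4575 = 25 \cdot 4575 = 114375$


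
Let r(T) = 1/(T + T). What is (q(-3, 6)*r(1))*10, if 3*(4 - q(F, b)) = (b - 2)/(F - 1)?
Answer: 65/3 ≈ 21.667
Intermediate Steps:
q(F, b) = 4 - (-2 + b)/(3*(-1 + F)) (q(F, b) = 4 - (b - 2)/(3*(F - 1)) = 4 - (-2 + b)/(3*(-1 + F)))
r(T) = 1/(2*T)
(q(-3, 6)*r(1))*10 = (((-10 - 1*6 + 12*(-3))/(3*(-1 - 3)))*((½)/1))*10 = (((⅓)*(-10 - 6 - 36)/(-4))*((½)*1))*10 = (((⅓)*(-¼)*(-52))*(½))*10 = ((13/3)*(½))*10 = (13/6)*10 = 65/3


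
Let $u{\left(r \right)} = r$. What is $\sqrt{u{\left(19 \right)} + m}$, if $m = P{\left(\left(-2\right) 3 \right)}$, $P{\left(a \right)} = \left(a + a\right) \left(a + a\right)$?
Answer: $\sqrt{163} \approx 12.767$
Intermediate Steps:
$P{\left(a \right)} = 4 a^{2}$ ($P{\left(a \right)} = 2 a 2 a = 4 a^{2}$)
$m = 144$ ($m = 4 \left(\left(-2\right) 3\right)^{2} = 4 \left(-6\right)^{2} = 4 \cdot 36 = 144$)
$\sqrt{u{\left(19 \right)} + m} = \sqrt{19 + 144} = \sqrt{163}$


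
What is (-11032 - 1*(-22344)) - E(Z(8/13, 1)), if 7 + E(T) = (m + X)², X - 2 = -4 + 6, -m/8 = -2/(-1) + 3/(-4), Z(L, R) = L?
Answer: 11283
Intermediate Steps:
m = -10 (m = -8*(-2/(-1) + 3/(-4)) = -8*(-2*(-1) + 3*(-¼)) = -8*(2 - ¾) = -8*5/4 = -10)
X = 4 (X = 2 + (-4 + 6) = 2 + 2 = 4)
E(T) = 29 (E(T) = -7 + (-10 + 4)² = -7 + (-6)² = -7 + 36 = 29)
(-11032 - 1*(-22344)) - E(Z(8/13, 1)) = (-11032 - 1*(-22344)) - 1*29 = (-11032 + 22344) - 29 = 11312 - 29 = 11283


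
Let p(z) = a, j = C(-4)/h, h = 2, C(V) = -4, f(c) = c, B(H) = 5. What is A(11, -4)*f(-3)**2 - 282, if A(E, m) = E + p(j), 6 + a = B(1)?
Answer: -192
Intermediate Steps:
a = -1 (a = -6 + 5 = -1)
j = -2 (j = -4/2 = -4*1/2 = -2)
p(z) = -1
A(E, m) = -1 + E (A(E, m) = E - 1 = -1 + E)
A(11, -4)*f(-3)**2 - 282 = (-1 + 11)*(-3)**2 - 282 = 10*9 - 282 = 90 - 282 = -192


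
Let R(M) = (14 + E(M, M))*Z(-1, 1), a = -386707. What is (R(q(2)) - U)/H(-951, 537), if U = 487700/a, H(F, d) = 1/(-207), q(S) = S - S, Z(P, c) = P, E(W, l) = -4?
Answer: 699529590/386707 ≈ 1808.9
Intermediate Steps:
q(S) = 0
H(F, d) = -1/207
U = -487700/386707 (U = 487700/(-386707) = 487700*(-1/386707) = -487700/386707 ≈ -1.2612)
R(M) = -10 (R(M) = (14 - 4)*(-1) = 10*(-1) = -10)
(R(q(2)) - U)/H(-951, 537) = (-10 - 1*(-487700/386707))/(-1/207) = (-10 + 487700/386707)*(-207) = -3379370/386707*(-207) = 699529590/386707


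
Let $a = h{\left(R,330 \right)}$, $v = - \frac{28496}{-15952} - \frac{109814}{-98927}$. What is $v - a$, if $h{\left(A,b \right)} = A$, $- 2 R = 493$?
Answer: $\frac{49196045057}{197260438} \approx 249.4$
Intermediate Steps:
$R = - \frac{493}{2}$ ($R = \left(- \frac{1}{2}\right) 493 = - \frac{493}{2} \approx -246.5$)
$v = \frac{285673545}{98630219}$ ($v = \left(-28496\right) \left(- \frac{1}{15952}\right) - - \frac{109814}{98927} = \frac{1781}{997} + \frac{109814}{98927} = \frac{285673545}{98630219} \approx 2.8964$)
$a = - \frac{493}{2} \approx -246.5$
$v - a = \frac{285673545}{98630219} - - \frac{493}{2} = \frac{285673545}{98630219} + \frac{493}{2} = \frac{49196045057}{197260438}$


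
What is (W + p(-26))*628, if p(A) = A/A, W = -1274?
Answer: -799444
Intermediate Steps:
p(A) = 1
(W + p(-26))*628 = (-1274 + 1)*628 = -1273*628 = -799444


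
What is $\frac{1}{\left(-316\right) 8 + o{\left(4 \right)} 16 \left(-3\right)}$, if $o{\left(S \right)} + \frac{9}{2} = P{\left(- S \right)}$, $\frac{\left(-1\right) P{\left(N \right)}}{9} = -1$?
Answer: $- \frac{1}{2744} \approx -0.00036443$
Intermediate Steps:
$P{\left(N \right)} = 9$ ($P{\left(N \right)} = \left(-9\right) \left(-1\right) = 9$)
$o{\left(S \right)} = \frac{9}{2}$ ($o{\left(S \right)} = - \frac{9}{2} + 9 = \frac{9}{2}$)
$\frac{1}{\left(-316\right) 8 + o{\left(4 \right)} 16 \left(-3\right)} = \frac{1}{\left(-316\right) 8 + \frac{9}{2} \cdot 16 \left(-3\right)} = \frac{1}{-2528 + 72 \left(-3\right)} = \frac{1}{-2528 - 216} = \frac{1}{-2744} = - \frac{1}{2744}$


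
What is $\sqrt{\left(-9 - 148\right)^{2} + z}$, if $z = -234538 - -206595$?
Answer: $3 i \sqrt{366} \approx 57.393 i$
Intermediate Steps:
$z = -27943$ ($z = -234538 + 206595 = -27943$)
$\sqrt{\left(-9 - 148\right)^{2} + z} = \sqrt{\left(-9 - 148\right)^{2} - 27943} = \sqrt{\left(-157\right)^{2} - 27943} = \sqrt{24649 - 27943} = \sqrt{-3294} = 3 i \sqrt{366}$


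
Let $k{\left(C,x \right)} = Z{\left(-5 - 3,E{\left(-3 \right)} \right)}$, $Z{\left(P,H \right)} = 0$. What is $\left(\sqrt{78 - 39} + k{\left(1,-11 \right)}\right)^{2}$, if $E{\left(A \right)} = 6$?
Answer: $39$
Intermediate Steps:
$k{\left(C,x \right)} = 0$
$\left(\sqrt{78 - 39} + k{\left(1,-11 \right)}\right)^{2} = \left(\sqrt{78 - 39} + 0\right)^{2} = \left(\sqrt{39} + 0\right)^{2} = \left(\sqrt{39}\right)^{2} = 39$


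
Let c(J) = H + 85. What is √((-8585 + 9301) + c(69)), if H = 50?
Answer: √851 ≈ 29.172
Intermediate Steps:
c(J) = 135 (c(J) = 50 + 85 = 135)
√((-8585 + 9301) + c(69)) = √((-8585 + 9301) + 135) = √(716 + 135) = √851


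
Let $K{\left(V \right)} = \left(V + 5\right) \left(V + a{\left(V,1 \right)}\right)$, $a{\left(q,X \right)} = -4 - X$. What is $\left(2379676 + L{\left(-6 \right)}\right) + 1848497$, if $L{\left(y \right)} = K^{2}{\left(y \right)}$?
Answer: $4228294$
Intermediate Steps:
$K{\left(V \right)} = \left(-5 + V\right) \left(5 + V\right)$ ($K{\left(V \right)} = \left(V + 5\right) \left(V - 5\right) = \left(5 + V\right) \left(V - 5\right) = \left(5 + V\right) \left(-5 + V\right) = \left(-5 + V\right) \left(5 + V\right)$)
$L{\left(y \right)} = \left(-25 + y^{2}\right)^{2}$
$\left(2379676 + L{\left(-6 \right)}\right) + 1848497 = \left(2379676 + \left(-25 + \left(-6\right)^{2}\right)^{2}\right) + 1848497 = \left(2379676 + \left(-25 + 36\right)^{2}\right) + 1848497 = \left(2379676 + 11^{2}\right) + 1848497 = \left(2379676 + 121\right) + 1848497 = 2379797 + 1848497 = 4228294$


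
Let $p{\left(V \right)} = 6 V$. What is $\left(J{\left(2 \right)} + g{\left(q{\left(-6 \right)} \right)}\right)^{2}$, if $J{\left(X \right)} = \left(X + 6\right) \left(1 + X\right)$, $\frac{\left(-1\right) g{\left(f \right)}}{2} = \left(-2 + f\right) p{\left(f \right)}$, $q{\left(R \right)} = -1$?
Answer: $144$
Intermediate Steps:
$g{\left(f \right)} = - 12 f \left(-2 + f\right)$ ($g{\left(f \right)} = - 2 \left(-2 + f\right) 6 f = - 2 \cdot 6 f \left(-2 + f\right) = - 12 f \left(-2 + f\right)$)
$J{\left(X \right)} = \left(1 + X\right) \left(6 + X\right)$ ($J{\left(X \right)} = \left(6 + X\right) \left(1 + X\right) = \left(1 + X\right) \left(6 + X\right)$)
$\left(J{\left(2 \right)} + g{\left(q{\left(-6 \right)} \right)}\right)^{2} = \left(\left(6 + 2^{2} + 7 \cdot 2\right) + 12 \left(-1\right) \left(2 - -1\right)\right)^{2} = \left(\left(6 + 4 + 14\right) + 12 \left(-1\right) \left(2 + 1\right)\right)^{2} = \left(24 + 12 \left(-1\right) 3\right)^{2} = \left(24 - 36\right)^{2} = \left(-12\right)^{2} = 144$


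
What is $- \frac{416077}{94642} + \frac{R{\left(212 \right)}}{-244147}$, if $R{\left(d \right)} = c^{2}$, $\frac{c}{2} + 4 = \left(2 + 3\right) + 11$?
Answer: $- \frac{101638465111}{23106560374} \approx -4.3987$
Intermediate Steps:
$c = 24$ ($c = -8 + 2 \left(\left(2 + 3\right) + 11\right) = -8 + 2 \left(5 + 11\right) = -8 + 2 \cdot 16 = -8 + 32 = 24$)
$R{\left(d \right)} = 576$ ($R{\left(d \right)} = 24^{2} = 576$)
$- \frac{416077}{94642} + \frac{R{\left(212 \right)}}{-244147} = - \frac{416077}{94642} + \frac{576}{-244147} = \left(-416077\right) \frac{1}{94642} + 576 \left(- \frac{1}{244147}\right) = - \frac{416077}{94642} - \frac{576}{244147} = - \frac{101638465111}{23106560374}$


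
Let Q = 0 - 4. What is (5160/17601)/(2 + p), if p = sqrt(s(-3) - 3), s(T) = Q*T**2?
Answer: 80/5867 - 40*I*sqrt(39)/5867 ≈ 0.013636 - 0.042577*I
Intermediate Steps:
Q = -4
s(T) = -4*T**2
p = I*sqrt(39) (p = sqrt(-4*(-3)**2 - 3) = sqrt(-4*9 - 3) = sqrt(-36 - 3) = sqrt(-39) = I*sqrt(39) ≈ 6.245*I)
(5160/17601)/(2 + p) = (5160/17601)/(2 + I*sqrt(39)) = (5160*(1/17601))/(2 + I*sqrt(39)) = 1720/(5867*(2 + I*sqrt(39)))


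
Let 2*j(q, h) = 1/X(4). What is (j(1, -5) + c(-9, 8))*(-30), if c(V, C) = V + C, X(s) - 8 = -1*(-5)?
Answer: 375/13 ≈ 28.846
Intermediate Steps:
X(s) = 13 (X(s) = 8 - 1*(-5) = 8 + 5 = 13)
c(V, C) = C + V
j(q, h) = 1/26 (j(q, h) = (1/2)/13 = (1/2)*(1/13) = 1/26)
(j(1, -5) + c(-9, 8))*(-30) = (1/26 + (8 - 9))*(-30) = (1/26 - 1)*(-30) = -25/26*(-30) = 375/13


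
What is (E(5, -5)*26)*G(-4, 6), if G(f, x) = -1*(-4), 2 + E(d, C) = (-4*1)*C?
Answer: 1872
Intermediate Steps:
E(d, C) = -2 - 4*C (E(d, C) = -2 + (-4*1)*C = -2 - 4*C)
G(f, x) = 4
(E(5, -5)*26)*G(-4, 6) = ((-2 - 4*(-5))*26)*4 = ((-2 + 20)*26)*4 = (18*26)*4 = 468*4 = 1872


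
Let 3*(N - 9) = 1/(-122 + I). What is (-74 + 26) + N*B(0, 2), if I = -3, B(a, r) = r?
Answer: -11252/375 ≈ -30.005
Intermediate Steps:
N = 3374/375 (N = 9 + 1/(3*(-122 - 3)) = 9 + (⅓)/(-125) = 9 + (⅓)*(-1/125) = 9 - 1/375 = 3374/375 ≈ 8.9973)
(-74 + 26) + N*B(0, 2) = (-74 + 26) + (3374/375)*2 = -48 + 6748/375 = -11252/375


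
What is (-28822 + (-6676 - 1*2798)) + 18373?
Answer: -19923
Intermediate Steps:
(-28822 + (-6676 - 1*2798)) + 18373 = (-28822 + (-6676 - 2798)) + 18373 = (-28822 - 9474) + 18373 = -38296 + 18373 = -19923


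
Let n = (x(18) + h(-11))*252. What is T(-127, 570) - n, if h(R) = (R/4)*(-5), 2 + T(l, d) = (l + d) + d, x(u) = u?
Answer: -6990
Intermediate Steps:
T(l, d) = -2 + l + 2*d (T(l, d) = -2 + ((l + d) + d) = -2 + ((d + l) + d) = -2 + (l + 2*d) = -2 + l + 2*d)
h(R) = -5*R/4 (h(R) = (R/4)*(-5) = -5*R/4)
n = 8001 (n = (18 - 5/4*(-11))*252 = (18 + 55/4)*252 = (127/4)*252 = 8001)
T(-127, 570) - n = (-2 - 127 + 2*570) - 1*8001 = (-2 - 127 + 1140) - 8001 = 1011 - 8001 = -6990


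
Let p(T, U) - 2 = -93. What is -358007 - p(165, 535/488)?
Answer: -357916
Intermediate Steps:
p(T, U) = -91 (p(T, U) = 2 - 93 = -91)
-358007 - p(165, 535/488) = -358007 - 1*(-91) = -358007 + 91 = -357916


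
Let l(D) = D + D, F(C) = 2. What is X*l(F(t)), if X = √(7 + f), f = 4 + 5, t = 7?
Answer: 16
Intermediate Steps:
l(D) = 2*D
f = 9
X = 4 (X = √(7 + 9) = √16 = 4)
X*l(F(t)) = 4*(2*2) = 4*4 = 16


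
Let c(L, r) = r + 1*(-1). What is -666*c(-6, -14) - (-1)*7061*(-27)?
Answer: -180657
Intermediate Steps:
c(L, r) = -1 + r (c(L, r) = r - 1 = -1 + r)
-666*c(-6, -14) - (-1)*7061*(-27) = -666*(-1 - 14) - (-1)*7061*(-27) = -666*(-15) - (-1)*(-190647) = 9990 - 1*190647 = 9990 - 190647 = -180657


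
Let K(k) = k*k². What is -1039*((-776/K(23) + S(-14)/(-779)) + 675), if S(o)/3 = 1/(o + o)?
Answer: -186104711744471/265386604 ≈ -7.0126e+5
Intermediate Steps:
S(o) = 3/(2*o) (S(o) = 3/(o + o) = 3/((2*o)) = 3*(1/(2*o)) = 3/(2*o))
K(k) = k³
-1039*((-776/K(23) + S(-14)/(-779)) + 675) = -1039*((-776/(23³) + ((3/2)/(-14))/(-779)) + 675) = -1039*((-776/12167 + ((3/2)*(-1/14))*(-1/779)) + 675) = -1039*((-776*1/12167 - 3/28*(-1/779)) + 675) = -1039*((-776/12167 + 3/21812) + 675) = -1039*(-16889611/265386604 + 675) = -1039*179119068089/265386604 = -186104711744471/265386604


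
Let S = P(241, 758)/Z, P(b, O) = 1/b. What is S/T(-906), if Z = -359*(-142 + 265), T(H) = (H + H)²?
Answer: -1/34940811662928 ≈ -2.8620e-14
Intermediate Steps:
T(H) = 4*H² (T(H) = (2*H)² = 4*H²)
Z = -44157 (Z = -359*123 = -44157)
S = -1/10641837 (S = 1/(241*(-44157)) = (1/241)*(-1/44157) = -1/10641837 ≈ -9.3969e-8)
S/T(-906) = -1/(10641837*(4*(-906)²)) = -1/(10641837*(4*820836)) = -1/10641837/3283344 = -1/10641837*1/3283344 = -1/34940811662928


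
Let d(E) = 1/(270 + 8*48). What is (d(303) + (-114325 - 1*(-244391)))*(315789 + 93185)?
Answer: 17394311421355/327 ≈ 5.3194e+10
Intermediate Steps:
d(E) = 1/654 (d(E) = 1/(270 + 384) = 1/654)
(d(303) + (-114325 - 1*(-244391)))*(315789 + 93185) = (1/654 + (-114325 - 1*(-244391)))*(315789 + 93185) = (1/654 + (-114325 + 244391))*408974 = (1/654 + 130066)*408974 = (85063165/654)*408974 = 17394311421355/327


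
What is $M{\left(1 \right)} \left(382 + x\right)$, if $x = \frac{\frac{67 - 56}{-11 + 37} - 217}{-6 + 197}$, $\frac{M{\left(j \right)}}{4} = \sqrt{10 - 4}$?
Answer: $\frac{3782762 \sqrt{6}}{2483} \approx 3731.7$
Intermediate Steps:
$M{\left(j \right)} = 4 \sqrt{6}$ ($M{\left(j \right)} = 4 \sqrt{10 - 4} = 4 \sqrt{6}$)
$x = - \frac{5631}{4966}$ ($x = \frac{\frac{11}{26} - 217}{191} = \left(11 \cdot \frac{1}{26} - 217\right) \frac{1}{191} = \left(\frac{11}{26} - 217\right) \frac{1}{191} = \left(- \frac{5631}{26}\right) \frac{1}{191} = - \frac{5631}{4966} \approx -1.1339$)
$M{\left(1 \right)} \left(382 + x\right) = 4 \sqrt{6} \left(382 - \frac{5631}{4966}\right) = 4 \sqrt{6} \cdot \frac{1891381}{4966} = \frac{3782762 \sqrt{6}}{2483}$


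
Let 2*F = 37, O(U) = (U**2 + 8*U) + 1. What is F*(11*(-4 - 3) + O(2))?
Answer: -1036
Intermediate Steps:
O(U) = 1 + U**2 + 8*U
F = 37/2 (F = (1/2)*37 = 37/2 ≈ 18.500)
F*(11*(-4 - 3) + O(2)) = 37*(11*(-4 - 3) + (1 + 2**2 + 8*2))/2 = 37*(11*(-7) + (1 + 4 + 16))/2 = 37*(-77 + 21)/2 = (37/2)*(-56) = -1036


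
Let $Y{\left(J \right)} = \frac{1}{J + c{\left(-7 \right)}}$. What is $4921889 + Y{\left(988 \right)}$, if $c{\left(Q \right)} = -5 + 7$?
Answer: $\frac{4872670111}{990} \approx 4.9219 \cdot 10^{6}$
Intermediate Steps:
$c{\left(Q \right)} = 2$
$Y{\left(J \right)} = \frac{1}{2 + J}$ ($Y{\left(J \right)} = \frac{1}{J + 2} = \frac{1}{2 + J}$)
$4921889 + Y{\left(988 \right)} = 4921889 + \frac{1}{2 + 988} = 4921889 + \frac{1}{990} = \frac{4872670111}{990}$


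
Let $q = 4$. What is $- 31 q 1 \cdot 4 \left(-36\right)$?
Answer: $17856$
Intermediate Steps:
$- 31 q 1 \cdot 4 \left(-36\right) = - 31 \cdot 4 \cdot 1 \cdot 4 \left(-36\right) = - 31 \cdot 4 \cdot 4 \left(-36\right) = \left(-31\right) 16 \left(-36\right) = \left(-496\right) \left(-36\right) = 17856$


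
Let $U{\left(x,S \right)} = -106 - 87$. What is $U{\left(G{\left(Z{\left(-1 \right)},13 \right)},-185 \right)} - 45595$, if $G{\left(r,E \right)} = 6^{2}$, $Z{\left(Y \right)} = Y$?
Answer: $-45788$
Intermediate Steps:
$G{\left(r,E \right)} = 36$
$U{\left(x,S \right)} = -193$
$U{\left(G{\left(Z{\left(-1 \right)},13 \right)},-185 \right)} - 45595 = -193 - 45595 = -45788$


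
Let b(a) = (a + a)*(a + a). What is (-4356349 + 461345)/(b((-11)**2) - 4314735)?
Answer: 3895004/4256171 ≈ 0.91514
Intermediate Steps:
b(a) = 4*a**2 (b(a) = (2*a)*(2*a) = 4*a**2)
(-4356349 + 461345)/(b((-11)**2) - 4314735) = (-4356349 + 461345)/(4*((-11)**2)**2 - 4314735) = -3895004/(4*121**2 - 4314735) = -3895004/(4*14641 - 4314735) = -3895004/(58564 - 4314735) = -3895004/(-4256171) = -3895004*(-1/4256171) = 3895004/4256171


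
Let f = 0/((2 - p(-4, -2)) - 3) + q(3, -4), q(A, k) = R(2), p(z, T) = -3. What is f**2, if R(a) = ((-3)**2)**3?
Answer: 531441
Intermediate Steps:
R(a) = 729 (R(a) = 9**3 = 729)
q(A, k) = 729
f = 729 (f = 0/((2 - 1*(-3)) - 3) + 729 = 0/((2 + 3) - 3) + 729 = 0/(5 - 3) + 729 = 0/2 + 729 = (1/2)*0 + 729 = 0 + 729 = 729)
f**2 = 729**2 = 531441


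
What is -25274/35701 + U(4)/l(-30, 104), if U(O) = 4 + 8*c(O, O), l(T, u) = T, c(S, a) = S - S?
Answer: -450512/535515 ≈ -0.84127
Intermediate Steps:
c(S, a) = 0
U(O) = 4 (U(O) = 4 + 8*0 = 4 + 0 = 4)
-25274/35701 + U(4)/l(-30, 104) = -25274/35701 + 4/(-30) = -25274*1/35701 + 4*(-1/30) = -25274/35701 - 2/15 = -450512/535515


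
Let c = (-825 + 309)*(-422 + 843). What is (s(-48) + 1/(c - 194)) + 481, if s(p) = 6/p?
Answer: 418226601/869720 ≈ 480.88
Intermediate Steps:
c = -217236 (c = -516*421 = -217236)
(s(-48) + 1/(c - 194)) + 481 = (6/(-48) + 1/(-217236 - 194)) + 481 = (6*(-1/48) + 1/(-217430)) + 481 = (-1/8 - 1/217430) + 481 = -108719/869720 + 481 = 418226601/869720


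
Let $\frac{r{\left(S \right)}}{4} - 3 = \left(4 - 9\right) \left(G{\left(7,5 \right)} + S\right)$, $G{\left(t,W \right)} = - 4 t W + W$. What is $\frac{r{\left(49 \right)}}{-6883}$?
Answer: $- \frac{1732}{6883} \approx -0.25163$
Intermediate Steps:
$G{\left(t,W \right)} = W - 4 W t$ ($G{\left(t,W \right)} = - 4 W t + W = W - 4 W t$)
$r{\left(S \right)} = 2712 - 20 S$ ($r{\left(S \right)} = 12 + 4 \left(4 - 9\right) \left(5 \left(1 - 28\right) + S\right) = 12 + 4 \left(- 5 \left(5 \left(1 - 28\right) + S\right)\right) = 12 + 4 \left(- 5 \left(5 \left(-27\right) + S\right)\right) = 12 + 4 \left(- 5 \left(-135 + S\right)\right) = 12 + 4 \left(675 - 5 S\right) = 12 - \left(-2700 + 20 S\right) = 2712 - 20 S$)
$\frac{r{\left(49 \right)}}{-6883} = \frac{2712 - 980}{-6883} = \left(2712 - 980\right) \left(- \frac{1}{6883}\right) = 1732 \left(- \frac{1}{6883}\right) = - \frac{1732}{6883}$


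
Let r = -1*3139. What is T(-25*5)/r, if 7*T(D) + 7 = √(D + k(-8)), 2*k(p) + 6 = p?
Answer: 1/3139 - 2*I*√33/21973 ≈ 0.00031857 - 0.00052287*I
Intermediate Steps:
k(p) = -3 + p/2
T(D) = -1 + √(-7 + D)/7 (T(D) = -1 + √(D + (-3 + (½)*(-8)))/7 = -1 + √(D + (-3 - 4))/7 = -1 + √(D - 7)/7 = -1 + √(-7 + D)/7)
r = -3139
T(-25*5)/r = (-1 + √(-7 - 25*5)/7)/(-3139) = (-1 + √(-7 - 125)/7)*(-1/3139) = (-1 + √(-132)/7)*(-1/3139) = (-1 + (2*I*√33)/7)*(-1/3139) = (-1 + 2*I*√33/7)*(-1/3139) = 1/3139 - 2*I*√33/21973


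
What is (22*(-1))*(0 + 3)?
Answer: -66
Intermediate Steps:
(22*(-1))*(0 + 3) = -22*3 = -66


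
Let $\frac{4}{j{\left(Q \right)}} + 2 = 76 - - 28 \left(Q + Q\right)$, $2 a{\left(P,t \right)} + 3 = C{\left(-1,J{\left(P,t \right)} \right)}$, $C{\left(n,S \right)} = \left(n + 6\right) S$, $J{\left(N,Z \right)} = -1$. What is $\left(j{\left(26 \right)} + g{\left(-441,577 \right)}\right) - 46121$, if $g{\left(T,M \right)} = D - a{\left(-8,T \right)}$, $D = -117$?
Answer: $- \frac{35369008}{765} \approx -46234.0$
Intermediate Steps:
$C{\left(n,S \right)} = S \left(6 + n\right)$ ($C{\left(n,S \right)} = \left(6 + n\right) S = S \left(6 + n\right)$)
$a{\left(P,t \right)} = -4$ ($a{\left(P,t \right)} = - \frac{3}{2} + \frac{\left(-1\right) \left(6 - 1\right)}{2} = - \frac{3}{2} + \frac{\left(-1\right) 5}{2} = - \frac{3}{2} + \frac{1}{2} \left(-5\right) = - \frac{3}{2} - \frac{5}{2} = -4$)
$g{\left(T,M \right)} = -113$ ($g{\left(T,M \right)} = -117 - -4 = -117 + 4 = -113$)
$j{\left(Q \right)} = \frac{4}{74 + 56 Q}$ ($j{\left(Q \right)} = \frac{4}{-2 - \left(-76 - 28 \left(Q + Q\right)\right)} = \frac{4}{-2 - \left(-76 - 28 \cdot 2 Q\right)} = \frac{4}{-2 - \left(-76 - 56 Q\right)} = \frac{4}{-2 + \left(76 + 56 Q\right)} = \frac{4}{74 + 56 Q}$)
$\left(j{\left(26 \right)} + g{\left(-441,577 \right)}\right) - 46121 = \left(\frac{2}{37 + 28 \cdot 26} - 113\right) - 46121 = \left(\frac{2}{37 + 728} - 113\right) - 46121 = \left(\frac{2}{765} - 113\right) - 46121 = - \frac{86443}{765} - 46121 = - \frac{35369008}{765}$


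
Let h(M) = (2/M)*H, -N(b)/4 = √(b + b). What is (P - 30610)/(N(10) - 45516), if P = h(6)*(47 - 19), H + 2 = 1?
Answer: 174208697/258963242 - 45929*√5/388444863 ≈ 0.67245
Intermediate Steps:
H = -1 (H = -2 + 1 = -1)
N(b) = -4*√2*√b (N(b) = -4*√(b + b) = -4*√2*√b)
h(M) = -2/M (h(M) = (2/M)*(-1) = -2/M)
P = -28/3 (P = (-2/6)*(47 - 19) = -2*⅙*28 = -⅓*28 = -28/3 ≈ -9.3333)
(P - 30610)/(N(10) - 45516) = (-28/3 - 30610)/(-4*√2*√10 - 45516) = -91858/(3*(-8*√5 - 45516)) = -91858/(3*(-45516 - 8*√5))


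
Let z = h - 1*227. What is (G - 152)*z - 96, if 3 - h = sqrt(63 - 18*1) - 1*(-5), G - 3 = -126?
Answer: 62879 + 825*sqrt(5) ≈ 64724.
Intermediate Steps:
G = -123 (G = 3 - 126 = -123)
h = -2 - 3*sqrt(5) (h = 3 - (sqrt(63 - 18*1) - 1*(-5)) = 3 - (sqrt(63 - 18) + 5) = 3 - (sqrt(45) + 5) = 3 - (3*sqrt(5) + 5) = 3 - (5 + 3*sqrt(5)) = 3 + (-5 - 3*sqrt(5)) = -2 - 3*sqrt(5) ≈ -8.7082)
z = -229 - 3*sqrt(5) (z = (-2 - 3*sqrt(5)) - 1*227 = (-2 - 3*sqrt(5)) - 227 = -229 - 3*sqrt(5) ≈ -235.71)
(G - 152)*z - 96 = (-123 - 152)*(-229 - 3*sqrt(5)) - 96 = -275*(-229 - 3*sqrt(5)) - 96 = (62975 + 825*sqrt(5)) - 96 = 62879 + 825*sqrt(5)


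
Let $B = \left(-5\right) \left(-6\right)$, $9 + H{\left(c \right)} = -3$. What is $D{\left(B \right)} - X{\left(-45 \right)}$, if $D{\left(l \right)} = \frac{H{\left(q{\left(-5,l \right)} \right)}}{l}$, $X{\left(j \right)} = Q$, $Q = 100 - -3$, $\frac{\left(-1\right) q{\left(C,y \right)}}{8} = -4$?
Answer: $- \frac{517}{5} \approx -103.4$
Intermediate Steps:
$q{\left(C,y \right)} = 32$ ($q{\left(C,y \right)} = \left(-8\right) \left(-4\right) = 32$)
$H{\left(c \right)} = -12$ ($H{\left(c \right)} = -9 - 3 = -12$)
$Q = 103$ ($Q = 100 + 3 = 103$)
$X{\left(j \right)} = 103$
$B = 30$
$D{\left(l \right)} = - \frac{12}{l}$
$D{\left(B \right)} - X{\left(-45 \right)} = - \frac{12}{30} - 103 = \left(-12\right) \frac{1}{30} - 103 = - \frac{2}{5} - 103 = - \frac{517}{5}$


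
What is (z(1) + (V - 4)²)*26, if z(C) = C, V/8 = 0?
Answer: 442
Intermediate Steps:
V = 0 (V = 8*0 = 0)
(z(1) + (V - 4)²)*26 = (1 + (0 - 4)²)*26 = (1 + (-4)²)*26 = (1 + 16)*26 = 17*26 = 442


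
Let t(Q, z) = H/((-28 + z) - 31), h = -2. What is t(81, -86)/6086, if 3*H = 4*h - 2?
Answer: 1/264741 ≈ 3.7773e-6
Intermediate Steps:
H = -10/3 (H = (4*(-2) - 2)/3 = (-8 - 2)/3 = (⅓)*(-10) = -10/3 ≈ -3.3333)
t(Q, z) = -10/(3*(-59 + z)) (t(Q, z) = -10/(3*((-28 + z) - 31)) = -10/(3*(-59 + z)))
t(81, -86)/6086 = -10/(-177 + 3*(-86))/6086 = -10/(-177 - 258)*(1/6086) = -10/(-435)*(1/6086) = -10*(-1/435)*(1/6086) = (2/87)*(1/6086) = 1/264741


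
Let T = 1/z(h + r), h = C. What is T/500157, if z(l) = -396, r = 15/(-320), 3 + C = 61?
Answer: -1/198062172 ≈ -5.0489e-9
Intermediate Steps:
C = 58 (C = -3 + 61 = 58)
r = -3/64 (r = 15*(-1/320) = -3/64 ≈ -0.046875)
h = 58
T = -1/396 (T = 1/(-396) = -1/396 ≈ -0.0025253)
T/500157 = -1/396/500157 = -1/396*1/500157 = -1/198062172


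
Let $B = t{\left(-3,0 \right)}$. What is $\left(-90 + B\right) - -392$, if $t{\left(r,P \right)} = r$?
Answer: $299$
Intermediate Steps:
$B = -3$
$\left(-90 + B\right) - -392 = \left(-90 - 3\right) - -392 = -93 + \left(-388 + 780\right) = -93 + 392 = 299$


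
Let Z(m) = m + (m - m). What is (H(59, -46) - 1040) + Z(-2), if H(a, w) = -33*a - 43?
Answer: -3032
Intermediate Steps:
Z(m) = m (Z(m) = m + 0 = m)
H(a, w) = -43 - 33*a
(H(59, -46) - 1040) + Z(-2) = ((-43 - 33*59) - 1040) - 2 = ((-43 - 1947) - 1040) - 2 = (-1990 - 1040) - 2 = -3030 - 2 = -3032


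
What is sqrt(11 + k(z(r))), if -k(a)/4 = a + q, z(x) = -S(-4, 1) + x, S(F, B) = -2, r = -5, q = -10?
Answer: 3*sqrt(7) ≈ 7.9373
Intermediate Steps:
z(x) = 2 + x (z(x) = -1*(-2) + x = 2 + x)
k(a) = 40 - 4*a (k(a) = -4*(a - 10) = -4*(-10 + a) = 40 - 4*a)
sqrt(11 + k(z(r))) = sqrt(11 + (40 - 4*(2 - 5))) = sqrt(11 + (40 - 4*(-3))) = sqrt(11 + (40 + 12)) = sqrt(11 + 52) = sqrt(63) = 3*sqrt(7)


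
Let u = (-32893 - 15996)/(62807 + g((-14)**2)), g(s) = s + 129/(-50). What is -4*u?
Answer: 9777800/3150021 ≈ 3.1040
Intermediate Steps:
g(s) = -129/50 + s (g(s) = s + 129*(-1/50) = s - 129/50 = -129/50 + s)
u = -2444450/3150021 (u = (-32893 - 15996)/(62807 + (-129/50 + (-14)**2)) = -48889/(62807 + (-129/50 + 196)) = -48889/(62807 + 9671/50) = -48889/3150021/50 = -48889*50/3150021 = -2444450/3150021 ≈ -0.77601)
-4*u = -4*(-2444450/3150021) = 9777800/3150021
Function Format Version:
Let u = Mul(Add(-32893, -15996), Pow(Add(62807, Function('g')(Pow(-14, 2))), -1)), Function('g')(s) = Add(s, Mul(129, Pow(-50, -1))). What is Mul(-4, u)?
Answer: Rational(9777800, 3150021) ≈ 3.1040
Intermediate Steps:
Function('g')(s) = Add(Rational(-129, 50), s) (Function('g')(s) = Add(s, Mul(129, Rational(-1, 50))) = Add(s, Rational(-129, 50)) = Add(Rational(-129, 50), s))
u = Rational(-2444450, 3150021) (u = Mul(Add(-32893, -15996), Pow(Add(62807, Add(Rational(-129, 50), Pow(-14, 2))), -1)) = Mul(-48889, Pow(Add(62807, Add(Rational(-129, 50), 196)), -1)) = Mul(-48889, Pow(Add(62807, Rational(9671, 50)), -1)) = Mul(-48889, Pow(Rational(3150021, 50), -1)) = Mul(-48889, Rational(50, 3150021)) = Rational(-2444450, 3150021) ≈ -0.77601)
Mul(-4, u) = Mul(-4, Rational(-2444450, 3150021)) = Rational(9777800, 3150021)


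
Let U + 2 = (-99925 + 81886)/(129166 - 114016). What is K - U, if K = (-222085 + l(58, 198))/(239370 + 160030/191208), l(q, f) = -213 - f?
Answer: 52264364418747/23113657589950 ≈ 2.2612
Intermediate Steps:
U = -16113/5050 (U = -2 + (-99925 + 81886)/(129166 - 114016) = -2 - 18039/15150 = -2 - 18039*1/15150 = -2 - 6013/5050 = -16113/5050 ≈ -3.1907)
K = -21271507584/22884809495 (K = (-222085 + (-213 - 1*198))/(239370 + 160030/191208) = (-222085 + (-213 - 198))/(239370 + 160030*(1/191208)) = (-222085 - 411)/(239370 + 80015/95604) = -222496/22884809495/95604 = -222496*95604/22884809495 = -21271507584/22884809495 ≈ -0.92950)
K - U = -21271507584/22884809495 - 1*(-16113/5050) = -21271507584/22884809495 + 16113/5050 = 52264364418747/23113657589950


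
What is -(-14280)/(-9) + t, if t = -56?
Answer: -4928/3 ≈ -1642.7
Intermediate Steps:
-(-14280)/(-9) + t = -(-14280)/(-9) - 56 = -(-14280)*(-1)/9 - 56 = -105*136/9 - 56 = -4760/3 - 56 = -4928/3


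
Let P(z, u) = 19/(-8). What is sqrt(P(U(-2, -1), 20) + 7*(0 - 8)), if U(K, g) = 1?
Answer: I*sqrt(934)/4 ≈ 7.6404*I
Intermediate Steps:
P(z, u) = -19/8 (P(z, u) = 19*(-1/8) = -19/8)
sqrt(P(U(-2, -1), 20) + 7*(0 - 8)) = sqrt(-19/8 + 7*(0 - 8)) = sqrt(-19/8 + 7*(-8)) = sqrt(-19/8 - 56) = sqrt(-467/8) = I*sqrt(934)/4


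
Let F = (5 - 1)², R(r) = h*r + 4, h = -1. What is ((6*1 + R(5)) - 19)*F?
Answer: -224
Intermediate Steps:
R(r) = 4 - r (R(r) = -r + 4 = 4 - r)
F = 16 (F = 4² = 16)
((6*1 + R(5)) - 19)*F = ((6*1 + (4 - 1*5)) - 19)*16 = ((6 + (4 - 5)) - 19)*16 = ((6 - 1) - 19)*16 = (5 - 19)*16 = -14*16 = -224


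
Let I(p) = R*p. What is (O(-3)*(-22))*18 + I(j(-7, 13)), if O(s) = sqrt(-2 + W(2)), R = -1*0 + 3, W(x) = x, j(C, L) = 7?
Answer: 21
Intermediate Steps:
R = 3 (R = 0 + 3 = 3)
O(s) = 0 (O(s) = sqrt(-2 + 2) = sqrt(0) = 0)
I(p) = 3*p
(O(-3)*(-22))*18 + I(j(-7, 13)) = (0*(-22))*18 + 3*7 = 0*18 + 21 = 0 + 21 = 21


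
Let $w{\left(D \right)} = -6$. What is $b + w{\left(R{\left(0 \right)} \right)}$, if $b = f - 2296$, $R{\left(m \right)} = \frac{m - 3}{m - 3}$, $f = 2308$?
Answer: $6$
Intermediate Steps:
$R{\left(m \right)} = 1$ ($R{\left(m \right)} = \frac{-3 + m}{-3 + m} = 1$)
$b = 12$ ($b = 2308 - 2296 = 12$)
$b + w{\left(R{\left(0 \right)} \right)} = 12 - 6 = 6$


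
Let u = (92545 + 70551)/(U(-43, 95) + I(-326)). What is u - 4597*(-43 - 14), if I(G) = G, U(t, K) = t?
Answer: 96525605/369 ≈ 2.6159e+5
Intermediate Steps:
u = -163096/369 (u = (92545 + 70551)/(-43 - 326) = 163096/(-369) = 163096*(-1/369) = -163096/369 ≈ -441.99)
u - 4597*(-43 - 14) = -163096/369 - 4597*(-43 - 14) = -163096/369 - 4597*(-57) = -163096/369 + 262029 = 96525605/369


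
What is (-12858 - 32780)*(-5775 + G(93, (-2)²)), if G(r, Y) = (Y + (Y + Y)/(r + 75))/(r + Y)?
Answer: 536866720420/2037 ≈ 2.6356e+8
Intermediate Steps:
G(r, Y) = (Y + 2*Y/(75 + r))/(Y + r) (G(r, Y) = (Y + (2*Y)/(75 + r))/(Y + r) = (Y + 2*Y/(75 + r))/(Y + r))
(-12858 - 32780)*(-5775 + G(93, (-2)²)) = (-12858 - 32780)*(-5775 + (-2)²*(77 + 93)/(93² + 75*(-2)² + 75*93 + (-2)²*93)) = -45638*(-5775 + 4*170/(8649 + 75*4 + 6975 + 4*93)) = -45638*(-5775 + 4*170/(8649 + 300 + 6975 + 372)) = -45638*(-5775 + 4*170/16296) = -45638*(-5775 + 4*(1/16296)*170) = -45638*(-5775 + 85/2037) = -45638*(-11763590/2037) = 536866720420/2037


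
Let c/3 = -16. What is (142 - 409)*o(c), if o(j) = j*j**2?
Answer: 29528064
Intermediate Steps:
c = -48 (c = 3*(-16) = -48)
o(j) = j**3
(142 - 409)*o(c) = (142 - 409)*(-48)**3 = -267*(-110592) = 29528064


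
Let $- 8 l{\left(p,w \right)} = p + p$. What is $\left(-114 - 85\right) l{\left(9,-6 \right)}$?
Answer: $\frac{1791}{4} \approx 447.75$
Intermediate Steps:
$l{\left(p,w \right)} = - \frac{p}{4}$ ($l{\left(p,w \right)} = - \frac{p + p}{8} = - \frac{2 p}{8} = - \frac{p}{4}$)
$\left(-114 - 85\right) l{\left(9,-6 \right)} = \left(-114 - 85\right) \left(\left(- \frac{1}{4}\right) 9\right) = \left(-114 - 85\right) \left(- \frac{9}{4}\right) = \left(-199\right) \left(- \frac{9}{4}\right) = \frac{1791}{4}$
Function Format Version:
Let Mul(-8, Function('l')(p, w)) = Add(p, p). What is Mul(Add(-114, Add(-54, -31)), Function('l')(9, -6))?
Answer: Rational(1791, 4) ≈ 447.75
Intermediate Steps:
Function('l')(p, w) = Mul(Rational(-1, 4), p) (Function('l')(p, w) = Mul(Rational(-1, 8), Add(p, p)) = Mul(Rational(-1, 8), Mul(2, p)) = Mul(Rational(-1, 4), p))
Mul(Add(-114, Add(-54, -31)), Function('l')(9, -6)) = Mul(Add(-114, Add(-54, -31)), Mul(Rational(-1, 4), 9)) = Mul(Add(-114, -85), Rational(-9, 4)) = Mul(-199, Rational(-9, 4)) = Rational(1791, 4)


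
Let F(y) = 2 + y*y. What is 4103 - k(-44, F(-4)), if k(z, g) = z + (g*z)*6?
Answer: 8899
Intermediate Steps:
F(y) = 2 + y²
k(z, g) = z + 6*g*z
4103 - k(-44, F(-4)) = 4103 - (-44)*(1 + 6*(2 + (-4)²)) = 4103 - (-44)*(1 + 6*(2 + 16)) = 4103 - (-44)*(1 + 6*18) = 4103 - (-44)*(1 + 108) = 4103 - (-44)*109 = 4103 - 1*(-4796) = 4103 + 4796 = 8899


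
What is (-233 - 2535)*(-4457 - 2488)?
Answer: 19223760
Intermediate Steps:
(-233 - 2535)*(-4457 - 2488) = -2768*(-6945) = 19223760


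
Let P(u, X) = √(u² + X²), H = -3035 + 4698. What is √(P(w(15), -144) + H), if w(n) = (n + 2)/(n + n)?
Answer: √(1496700 + 30*√18662689)/30 ≈ 42.509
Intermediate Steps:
w(n) = (2 + n)/(2*n) (w(n) = (2 + n)/((2*n)) = (2 + n)*(1/(2*n)) = (2 + n)/(2*n))
H = 1663
P(u, X) = √(X² + u²)
√(P(w(15), -144) + H) = √(√((-144)² + ((½)*(2 + 15)/15)²) + 1663) = √(√(20736 + ((½)*(1/15)*17)²) + 1663) = √(√(20736 + (17/30)²) + 1663) = √(√(20736 + 289/900) + 1663) = √(√(18662689/900) + 1663) = √(√18662689/30 + 1663) = √(1663 + √18662689/30)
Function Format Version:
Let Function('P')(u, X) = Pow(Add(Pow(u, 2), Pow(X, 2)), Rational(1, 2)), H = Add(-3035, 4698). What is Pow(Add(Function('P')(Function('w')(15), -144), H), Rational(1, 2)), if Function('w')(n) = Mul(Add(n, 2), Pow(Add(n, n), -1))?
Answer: Mul(Rational(1, 30), Pow(Add(1496700, Mul(30, Pow(18662689, Rational(1, 2)))), Rational(1, 2))) ≈ 42.509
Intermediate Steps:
Function('w')(n) = Mul(Rational(1, 2), Pow(n, -1), Add(2, n)) (Function('w')(n) = Mul(Add(2, n), Pow(Mul(2, n), -1)) = Mul(Add(2, n), Mul(Rational(1, 2), Pow(n, -1))) = Mul(Rational(1, 2), Pow(n, -1), Add(2, n)))
H = 1663
Function('P')(u, X) = Pow(Add(Pow(X, 2), Pow(u, 2)), Rational(1, 2))
Pow(Add(Function('P')(Function('w')(15), -144), H), Rational(1, 2)) = Pow(Add(Pow(Add(Pow(-144, 2), Pow(Mul(Rational(1, 2), Pow(15, -1), Add(2, 15)), 2)), Rational(1, 2)), 1663), Rational(1, 2)) = Pow(Add(Pow(Add(20736, Pow(Mul(Rational(1, 2), Rational(1, 15), 17), 2)), Rational(1, 2)), 1663), Rational(1, 2)) = Pow(Add(Pow(Add(20736, Pow(Rational(17, 30), 2)), Rational(1, 2)), 1663), Rational(1, 2)) = Pow(Add(Pow(Add(20736, Rational(289, 900)), Rational(1, 2)), 1663), Rational(1, 2)) = Pow(Add(Pow(Rational(18662689, 900), Rational(1, 2)), 1663), Rational(1, 2)) = Pow(Add(Mul(Rational(1, 30), Pow(18662689, Rational(1, 2))), 1663), Rational(1, 2)) = Pow(Add(1663, Mul(Rational(1, 30), Pow(18662689, Rational(1, 2)))), Rational(1, 2))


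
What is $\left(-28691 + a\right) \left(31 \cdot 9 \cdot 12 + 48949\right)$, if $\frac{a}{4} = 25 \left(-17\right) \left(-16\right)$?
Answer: $-77974827$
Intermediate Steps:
$a = 27200$ ($a = 4 \cdot 25 \left(-17\right) \left(-16\right) = 4 \left(\left(-425\right) \left(-16\right)\right) = 4 \cdot 6800 = 27200$)
$\left(-28691 + a\right) \left(31 \cdot 9 \cdot 12 + 48949\right) = \left(-28691 + 27200\right) \left(31 \cdot 9 \cdot 12 + 48949\right) = - 1491 \left(279 \cdot 12 + 48949\right) = - 1491 \left(3348 + 48949\right) = \left(-1491\right) 52297 = -77974827$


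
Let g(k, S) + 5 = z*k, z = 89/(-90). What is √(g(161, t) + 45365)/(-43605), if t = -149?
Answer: -√40680710/1308150 ≈ -0.0048757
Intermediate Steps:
z = -89/90 (z = 89*(-1/90) = -89/90 ≈ -0.98889)
g(k, S) = -5 - 89*k/90
√(g(161, t) + 45365)/(-43605) = √((-5 - 89/90*161) + 45365)/(-43605) = √((-5 - 14329/90) + 45365)*(-1/43605) = √(-14779/90 + 45365)*(-1/43605) = √(4068071/90)*(-1/43605) = (√40680710/30)*(-1/43605) = -√40680710/1308150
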